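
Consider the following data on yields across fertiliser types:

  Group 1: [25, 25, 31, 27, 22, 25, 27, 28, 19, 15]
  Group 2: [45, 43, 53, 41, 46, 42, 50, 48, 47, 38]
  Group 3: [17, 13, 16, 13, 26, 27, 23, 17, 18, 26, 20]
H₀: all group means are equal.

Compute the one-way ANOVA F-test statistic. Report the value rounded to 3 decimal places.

Group means [24.40, 45.30, 19.64], grand mean 29.452
SSB = Σnᵢ(x̄ᵢ−x̄)² = 3826.632; SSW = ΣΣ(x−x̄ᵢ)² = 639.045
MSB = 3826.632/2 = 1913.3160; MSW = 639.045/28 = 22.8231
F = MSB/MSW = 83.8326
df = (2, 28)

test statistic = 83.833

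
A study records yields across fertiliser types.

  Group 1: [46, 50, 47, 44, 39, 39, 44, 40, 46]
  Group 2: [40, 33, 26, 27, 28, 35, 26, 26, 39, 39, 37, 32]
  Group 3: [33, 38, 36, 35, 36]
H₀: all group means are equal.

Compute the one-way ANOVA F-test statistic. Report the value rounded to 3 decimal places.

test statistic = 16.842

Group means [43.89, 32.33, 35.60], grand mean 36.962
SSB = Σnᵢ(x̄ᵢ−x̄)² = 698.206; SSW = ΣΣ(x−x̄ᵢ)² = 476.756
MSB = 698.206/2 = 349.1030; MSW = 476.756/23 = 20.7285
F = MSB/MSW = 16.8417
df = (2, 23)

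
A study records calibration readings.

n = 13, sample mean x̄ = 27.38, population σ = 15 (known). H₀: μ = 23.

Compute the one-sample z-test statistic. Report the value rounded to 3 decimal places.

SE = σ/√n = 15/√13 = 4.1603
z = (x̄−μ₀)/SE = (27.38−23)/4.1603 = 1.0528

test statistic = 1.053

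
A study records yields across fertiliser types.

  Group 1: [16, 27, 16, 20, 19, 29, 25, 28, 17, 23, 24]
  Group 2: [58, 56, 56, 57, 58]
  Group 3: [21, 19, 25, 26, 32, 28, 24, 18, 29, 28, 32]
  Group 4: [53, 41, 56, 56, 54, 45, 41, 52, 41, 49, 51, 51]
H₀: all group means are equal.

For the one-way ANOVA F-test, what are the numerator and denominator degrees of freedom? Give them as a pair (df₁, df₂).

degrees of freedom = [3, 35]

k = 4 groups, N = 39 total
df = (k−1, N−k) = (4−1, 39−4) = (3, 35)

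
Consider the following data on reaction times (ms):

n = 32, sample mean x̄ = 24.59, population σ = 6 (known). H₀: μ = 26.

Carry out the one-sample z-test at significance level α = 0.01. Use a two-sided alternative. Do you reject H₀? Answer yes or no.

SE = σ/√n = 6/√32 = 1.0607
z = (x̄−μ₀)/SE = (24.59−26)/1.0607 = -1.3294
p-value (two-sided) = 0.18373
At α=0.01: p ≥ α → fail to reject H₀

reject H₀: no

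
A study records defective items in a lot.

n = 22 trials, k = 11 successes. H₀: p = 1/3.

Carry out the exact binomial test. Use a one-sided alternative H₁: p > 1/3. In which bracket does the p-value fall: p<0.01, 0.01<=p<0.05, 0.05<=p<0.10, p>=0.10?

Exact binomial: n=22, k=11, p₀=1/3=0.3333
P(X≥11) from Σ C(n,i)·p₀^i·(1−p₀)^(n−i)
p-value (one-sided, H₁ greater) = 0.07874
→ bracket: 0.05<=p<0.10

p-value bracket: 0.05<=p<0.10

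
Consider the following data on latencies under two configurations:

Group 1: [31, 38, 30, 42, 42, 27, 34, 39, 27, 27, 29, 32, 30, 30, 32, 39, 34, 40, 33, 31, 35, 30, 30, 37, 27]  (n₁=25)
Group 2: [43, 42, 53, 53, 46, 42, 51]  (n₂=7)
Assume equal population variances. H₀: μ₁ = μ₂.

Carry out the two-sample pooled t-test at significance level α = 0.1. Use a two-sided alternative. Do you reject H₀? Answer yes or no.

x̄₁=33.040, s₁=4.765, n₁=25
x̄₂=47.143, s₂=5.080, n₂=7
s_p² = [24·4.765² + 6·5.080²]/30 = 23.3272
SE = √(s_p²·(1/25+1/7)) = 2.0653
t = (33.040−47.143)/2.0653 = -6.8284
df = 30
p-value (two-sided) = 0.00000
At α=0.1: p < α → reject H₀

reject H₀: yes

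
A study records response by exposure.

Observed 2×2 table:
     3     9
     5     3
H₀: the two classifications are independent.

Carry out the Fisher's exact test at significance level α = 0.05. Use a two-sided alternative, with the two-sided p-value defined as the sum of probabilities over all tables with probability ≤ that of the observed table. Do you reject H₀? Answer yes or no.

Margins: r₁=12, r₂=8, c₁=8, c₂=12, n=20
p_obs = C(12,3)·C(8,5)/C(20,8); sum pmf over tables with pmf ≤ p_obs
p-value (two-sided) = 0.16747
At α=0.05: p ≥ α → fail to reject H₀

reject H₀: no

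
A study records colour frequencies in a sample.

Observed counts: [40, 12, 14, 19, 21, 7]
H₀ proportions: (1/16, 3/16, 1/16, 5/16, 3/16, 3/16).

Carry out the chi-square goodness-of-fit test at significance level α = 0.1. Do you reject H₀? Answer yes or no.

n = 113; E_i = n·p_i = [7.06, 21.19, 7.06, 35.31, 21.19, 21.19]
χ² = (40−7.06)²/7.06 + (12−21.19)²/21.19 + (14−7.06)²/7.06 + (19−35.31)²/35.31 + (21−21.19)²/21.19 + (7−21.19)²/21.19 = 181.4472
df = 5
p-value (upper-tail) = 0.00000
At α=0.1: p < α → reject H₀

reject H₀: yes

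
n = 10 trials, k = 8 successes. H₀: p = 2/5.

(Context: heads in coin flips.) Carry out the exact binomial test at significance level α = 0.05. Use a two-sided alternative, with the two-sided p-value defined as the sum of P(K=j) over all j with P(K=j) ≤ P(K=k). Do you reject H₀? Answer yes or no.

Exact binomial: n=10, k=8, p₀=2/5=0.4000
P(X=j) = C(n,j)·p₀^j·(1−p₀)^(n−j); p = Σ P(X=j) over j with P(X=j) ≤ P(X=8)
p-value (two-sided) = 0.01834
At α=0.05: p < α → reject H₀

reject H₀: yes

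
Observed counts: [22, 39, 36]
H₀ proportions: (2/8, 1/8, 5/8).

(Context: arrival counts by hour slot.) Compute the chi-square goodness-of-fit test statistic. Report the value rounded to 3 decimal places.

test statistic = 69.779

n = 97; E_i = n·p_i = [24.25, 12.12, 60.62]
χ² = (22−24.25)²/24.25 + (39−12.12)²/12.12 + (36−60.62)²/60.62 = 69.7794
df = 2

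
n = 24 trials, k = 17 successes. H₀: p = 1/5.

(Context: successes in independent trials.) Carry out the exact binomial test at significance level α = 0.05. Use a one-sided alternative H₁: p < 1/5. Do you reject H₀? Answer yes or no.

Exact binomial: n=24, k=17, p₀=1/5=0.2000
P(X≤17) from Σ C(n,i)·p₀^i·(1−p₀)^(n−i)
p-value (one-sided, H₁ less) = 1.00000
At α=0.05: p ≥ α → fail to reject H₀

reject H₀: no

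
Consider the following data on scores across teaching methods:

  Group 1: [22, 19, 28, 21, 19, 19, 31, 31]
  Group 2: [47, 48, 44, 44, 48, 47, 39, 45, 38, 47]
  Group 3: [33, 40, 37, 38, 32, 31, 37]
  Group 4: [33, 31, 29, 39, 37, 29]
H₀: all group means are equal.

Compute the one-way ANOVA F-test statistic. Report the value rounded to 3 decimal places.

test statistic = 37.464

Group means [23.75, 44.70, 35.43, 33.00], grand mean 34.935
SSB = Σnᵢ(x̄ᵢ−x̄)² = 1978.557; SSW = ΣΣ(x−x̄ᵢ)² = 475.314
MSB = 1978.557/3 = 659.5189; MSW = 475.314/27 = 17.6042
F = MSB/MSW = 37.4637
df = (3, 27)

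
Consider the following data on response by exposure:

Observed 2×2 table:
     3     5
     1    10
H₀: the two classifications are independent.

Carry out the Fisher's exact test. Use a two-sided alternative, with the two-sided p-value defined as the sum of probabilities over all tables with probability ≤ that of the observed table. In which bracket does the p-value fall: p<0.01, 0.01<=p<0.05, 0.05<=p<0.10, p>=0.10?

Margins: r₁=8, r₂=11, c₁=4, c₂=15, n=19
p_obs = C(8,3)·C(11,1)/C(19,4); sum pmf over tables with pmf ≤ p_obs
p-value (two-sided) = 0.26213
→ bracket: p>=0.10

p-value bracket: p>=0.10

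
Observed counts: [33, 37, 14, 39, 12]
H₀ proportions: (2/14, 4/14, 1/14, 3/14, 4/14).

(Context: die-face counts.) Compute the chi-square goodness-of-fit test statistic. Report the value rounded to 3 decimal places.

n = 135; E_i = n·p_i = [19.29, 38.57, 9.64, 28.93, 38.57]
χ² = (33−19.29)²/19.29 + (37−38.57)²/38.57 + (14−9.64)²/9.64 + (39−28.93)²/28.93 + (12−38.57)²/38.57 = 33.5963
df = 4

test statistic = 33.596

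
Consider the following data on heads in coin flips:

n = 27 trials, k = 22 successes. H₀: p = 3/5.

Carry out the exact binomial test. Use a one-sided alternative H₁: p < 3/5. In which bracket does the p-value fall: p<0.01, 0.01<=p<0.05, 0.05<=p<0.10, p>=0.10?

p-value bracket: p>=0.10

Exact binomial: n=27, k=22, p₀=3/5=0.6000
P(X≤22) from Σ C(n,i)·p₀^i·(1−p₀)^(n−i)
p-value (one-sided, H₁ less) = 0.99539
→ bracket: p>=0.10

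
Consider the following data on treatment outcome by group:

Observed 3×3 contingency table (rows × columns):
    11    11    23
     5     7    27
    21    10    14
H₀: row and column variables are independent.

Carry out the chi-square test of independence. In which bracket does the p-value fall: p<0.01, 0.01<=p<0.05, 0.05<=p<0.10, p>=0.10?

Row totals [45, 39, 45], col totals [37, 28, 64], n=129
χ² = (11−12.91)²/12.91 + (11−9.77)²/9.77 + (23−22.33)²/22.33 + (5−11.19)²/11.19 + (7−8.47)²/8.47 + (27−19.35)²/19.35 + (21−12.91)²/12.91 + (10−9.77)²/9.77 + (14−22.33)²/22.33 = 15.3426
df = 4
p-value (upper-tail) = 0.00404
→ bracket: p<0.01

p-value bracket: p<0.01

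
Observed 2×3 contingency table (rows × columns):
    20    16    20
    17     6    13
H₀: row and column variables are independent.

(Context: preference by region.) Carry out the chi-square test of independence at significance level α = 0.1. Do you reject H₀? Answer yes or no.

Row totals [56, 36], col totals [37, 22, 33], n=92
χ² = (20−22.52)²/22.52 + (16−13.39)²/13.39 + (20−20.09)²/20.09 + (17−14.48)²/14.48 + (6−8.61)²/8.61 + (13−12.91)²/12.91 = 2.0212
df = 2
p-value (upper-tail) = 0.36399
At α=0.1: p ≥ α → fail to reject H₀

reject H₀: no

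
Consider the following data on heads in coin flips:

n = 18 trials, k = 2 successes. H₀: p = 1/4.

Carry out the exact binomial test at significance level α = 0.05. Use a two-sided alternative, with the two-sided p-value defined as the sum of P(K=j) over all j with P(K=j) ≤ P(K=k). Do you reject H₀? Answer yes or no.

Exact binomial: n=18, k=2, p₀=1/4=0.2500
P(X=j) = C(n,j)·p₀^j·(1−p₀)^(n−j); p = Σ P(X=j) over j with P(X=j) ≤ P(X=2)
p-value (two-sided) = 0.27429
At α=0.05: p ≥ α → fail to reject H₀

reject H₀: no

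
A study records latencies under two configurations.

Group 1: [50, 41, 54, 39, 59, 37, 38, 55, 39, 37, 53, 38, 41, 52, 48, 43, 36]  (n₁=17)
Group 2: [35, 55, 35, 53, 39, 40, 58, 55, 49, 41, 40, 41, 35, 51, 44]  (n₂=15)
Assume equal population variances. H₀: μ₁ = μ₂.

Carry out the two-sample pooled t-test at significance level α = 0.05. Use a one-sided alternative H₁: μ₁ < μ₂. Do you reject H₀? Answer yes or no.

reject H₀: no

x̄₁=44.706, s₁=7.655, n₁=17
x̄₂=44.733, s₂=8.031, n₂=15
s_p² = [16·7.655² + 14·8.031²]/30 = 61.3488
SE = √(s_p²·(1/17+1/15)) = 2.7746
t = (44.706−44.733)/2.7746 = -0.0099
df = 30
p-value (one-sided, H₁ less) = 0.49609
At α=0.05: p ≥ α → fail to reject H₀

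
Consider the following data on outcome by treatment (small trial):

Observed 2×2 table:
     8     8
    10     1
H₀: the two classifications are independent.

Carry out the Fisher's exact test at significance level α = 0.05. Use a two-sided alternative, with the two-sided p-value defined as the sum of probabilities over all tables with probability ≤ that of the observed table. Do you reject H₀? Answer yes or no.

Margins: r₁=16, r₂=11, c₁=18, c₂=9, n=27
p_obs = C(16,8)·C(11,10)/C(27,18); sum pmf over tables with pmf ≤ p_obs
p-value (two-sided) = 0.04167
At α=0.05: p < α → reject H₀

reject H₀: yes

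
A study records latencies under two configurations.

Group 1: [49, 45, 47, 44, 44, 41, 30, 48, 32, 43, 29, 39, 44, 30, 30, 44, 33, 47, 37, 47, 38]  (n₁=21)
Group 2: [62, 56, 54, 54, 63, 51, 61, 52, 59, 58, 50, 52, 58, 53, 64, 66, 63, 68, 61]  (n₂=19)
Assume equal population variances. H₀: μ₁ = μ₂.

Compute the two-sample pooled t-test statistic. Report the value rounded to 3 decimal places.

test statistic = -9.198

x̄₁=40.048, s₁=6.852, n₁=21
x̄₂=58.158, s₂=5.429, n₂=19
s_p² = [20·6.852² + 18·5.429²]/38 = 38.6705
SE = √(s_p²·(1/21+1/19)) = 1.9689
t = (40.048−58.158)/1.9689 = -9.1980
df = 38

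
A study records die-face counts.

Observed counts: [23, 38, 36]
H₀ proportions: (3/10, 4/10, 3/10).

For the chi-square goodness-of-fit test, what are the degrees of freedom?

df = k − 1 = 3 − 1 = 2

degrees of freedom = 2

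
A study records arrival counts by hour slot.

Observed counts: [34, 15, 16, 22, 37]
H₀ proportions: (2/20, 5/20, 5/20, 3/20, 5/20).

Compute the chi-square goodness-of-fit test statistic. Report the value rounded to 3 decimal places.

test statistic = 54.925

n = 124; E_i = n·p_i = [12.40, 31.00, 31.00, 18.60, 31.00]
χ² = (34−12.40)²/12.40 + (15−31.00)²/31.00 + (16−31.00)²/31.00 + (22−18.60)²/18.60 + (37−31.00)²/31.00 = 54.9247
df = 4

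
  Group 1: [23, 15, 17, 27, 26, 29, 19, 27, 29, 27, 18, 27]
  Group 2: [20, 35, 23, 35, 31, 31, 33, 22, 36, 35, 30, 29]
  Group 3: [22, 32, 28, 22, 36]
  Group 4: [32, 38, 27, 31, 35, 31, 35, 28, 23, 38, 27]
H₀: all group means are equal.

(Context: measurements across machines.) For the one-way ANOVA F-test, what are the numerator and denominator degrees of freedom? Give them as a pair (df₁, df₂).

k = 4 groups, N = 40 total
df = (k−1, N−k) = (4−1, 40−4) = (3, 36)

degrees of freedom = [3, 36]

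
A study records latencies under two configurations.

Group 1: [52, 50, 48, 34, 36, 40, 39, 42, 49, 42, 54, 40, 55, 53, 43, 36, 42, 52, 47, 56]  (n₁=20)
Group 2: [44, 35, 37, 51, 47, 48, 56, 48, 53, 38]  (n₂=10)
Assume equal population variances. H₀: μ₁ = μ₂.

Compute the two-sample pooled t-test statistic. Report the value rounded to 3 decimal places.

test statistic = -0.074

x̄₁=45.500, s₁=6.932, n₁=20
x̄₂=45.700, s₂=7.088, n₂=10
s_p² = [19·6.932² + 9·7.088²]/28 = 48.7536
SE = √(s_p²·(1/20+1/10)) = 2.7043
t = (45.500−45.700)/2.7043 = -0.0740
df = 28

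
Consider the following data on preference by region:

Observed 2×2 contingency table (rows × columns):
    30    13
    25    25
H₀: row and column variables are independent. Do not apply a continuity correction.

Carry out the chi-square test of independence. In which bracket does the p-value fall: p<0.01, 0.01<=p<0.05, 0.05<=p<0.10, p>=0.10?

p-value bracket: 0.05<=p<0.10

Row totals [43, 50], col totals [55, 38], n=93
χ² = (30−25.43)²/25.43 + (13−17.57)²/17.57 + (25−29.57)²/29.57 + (25−20.43)²/20.43 = 3.7383
df = 1
p-value (upper-tail) = 0.05318
→ bracket: 0.05<=p<0.10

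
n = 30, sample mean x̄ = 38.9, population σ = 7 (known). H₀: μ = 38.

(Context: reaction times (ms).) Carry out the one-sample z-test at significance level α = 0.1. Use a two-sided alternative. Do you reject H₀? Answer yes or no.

reject H₀: no

SE = σ/√n = 7/√30 = 1.2780
z = (x̄−μ₀)/SE = (38.9−38)/1.2780 = 0.7042
p-value (two-sided) = 0.48130
At α=0.1: p ≥ α → fail to reject H₀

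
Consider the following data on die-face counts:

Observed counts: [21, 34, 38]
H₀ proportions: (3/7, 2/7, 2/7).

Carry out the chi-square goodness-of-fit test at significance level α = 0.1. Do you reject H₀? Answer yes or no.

n = 93; E_i = n·p_i = [39.86, 26.57, 26.57]
χ² = (21−39.86)²/39.86 + (34−26.57)²/26.57 + (38−26.57)²/26.57 = 15.9140
df = 2
p-value (upper-tail) = 0.00035
At α=0.1: p < α → reject H₀

reject H₀: yes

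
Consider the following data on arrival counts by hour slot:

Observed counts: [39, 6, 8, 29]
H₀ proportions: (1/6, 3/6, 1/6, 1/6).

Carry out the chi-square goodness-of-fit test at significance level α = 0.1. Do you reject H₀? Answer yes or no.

reject H₀: yes

n = 82; E_i = n·p_i = [13.67, 41.00, 13.67, 13.67]
χ² = (39−13.67)²/13.67 + (6−41.00)²/41.00 + (8−13.67)²/13.67 + (29−13.67)²/13.67 = 96.3902
df = 3
p-value (upper-tail) = 0.00000
At α=0.1: p < α → reject H₀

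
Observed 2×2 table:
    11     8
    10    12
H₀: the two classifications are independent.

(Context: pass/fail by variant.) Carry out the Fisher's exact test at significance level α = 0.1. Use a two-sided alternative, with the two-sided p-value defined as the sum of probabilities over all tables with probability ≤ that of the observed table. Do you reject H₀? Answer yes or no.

Margins: r₁=19, r₂=22, c₁=21, c₂=20, n=41
p_obs = C(19,11)·C(22,10)/C(41,21); sum pmf over tables with pmf ≤ p_obs
p-value (two-sided) = 0.53590
At α=0.1: p ≥ α → fail to reject H₀

reject H₀: no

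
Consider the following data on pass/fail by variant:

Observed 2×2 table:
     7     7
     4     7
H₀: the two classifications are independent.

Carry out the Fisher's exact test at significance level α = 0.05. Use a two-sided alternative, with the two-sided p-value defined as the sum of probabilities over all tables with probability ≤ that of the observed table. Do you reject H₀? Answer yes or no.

reject H₀: no

Margins: r₁=14, r₂=11, c₁=11, c₂=14, n=25
p_obs = C(14,7)·C(11,4)/C(25,11); sum pmf over tables with pmf ≤ p_obs
p-value (two-sided) = 0.68875
At α=0.05: p ≥ α → fail to reject H₀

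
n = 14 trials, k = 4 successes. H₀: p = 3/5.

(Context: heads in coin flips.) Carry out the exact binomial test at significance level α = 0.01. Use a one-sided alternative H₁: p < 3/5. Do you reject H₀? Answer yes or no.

reject H₀: no

Exact binomial: n=14, k=4, p₀=3/5=0.6000
P(X≤4) from Σ C(n,i)·p₀^i·(1−p₀)^(n−i)
p-value (one-sided, H₁ less) = 0.01751
At α=0.01: p ≥ α → fail to reject H₀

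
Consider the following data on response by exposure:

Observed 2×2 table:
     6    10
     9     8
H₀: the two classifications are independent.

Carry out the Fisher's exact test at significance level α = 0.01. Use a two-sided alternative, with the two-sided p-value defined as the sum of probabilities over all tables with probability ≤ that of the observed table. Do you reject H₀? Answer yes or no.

reject H₀: no

Margins: r₁=16, r₂=17, c₁=15, c₂=18, n=33
p_obs = C(16,6)·C(17,9)/C(33,15); sum pmf over tables with pmf ≤ p_obs
p-value (two-sided) = 0.49053
At α=0.01: p ≥ α → fail to reject H₀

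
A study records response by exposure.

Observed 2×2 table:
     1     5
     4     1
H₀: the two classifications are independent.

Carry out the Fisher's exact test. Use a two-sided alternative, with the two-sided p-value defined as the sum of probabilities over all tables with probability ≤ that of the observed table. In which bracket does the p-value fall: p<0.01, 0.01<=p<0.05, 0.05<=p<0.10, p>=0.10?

Margins: r₁=6, r₂=5, c₁=5, c₂=6, n=11
p_obs = C(6,1)·C(5,4)/C(11,5); sum pmf over tables with pmf ≤ p_obs
p-value (two-sided) = 0.08009
→ bracket: 0.05<=p<0.10

p-value bracket: 0.05<=p<0.10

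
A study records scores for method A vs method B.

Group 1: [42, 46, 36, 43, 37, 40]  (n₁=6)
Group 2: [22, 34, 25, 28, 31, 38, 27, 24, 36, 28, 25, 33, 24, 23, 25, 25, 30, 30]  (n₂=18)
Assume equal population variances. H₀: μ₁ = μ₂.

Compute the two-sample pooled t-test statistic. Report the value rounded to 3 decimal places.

test statistic = 5.887

x̄₁=40.667, s₁=3.777, n₁=6
x̄₂=28.222, s₂=4.672, n₂=18
s_p² = [5·3.777² + 17·4.672²]/22 = 20.1111
SE = √(s_p²·(1/6+1/18)) = 2.1140
t = (40.667−28.222)/2.1140 = 5.8866
df = 22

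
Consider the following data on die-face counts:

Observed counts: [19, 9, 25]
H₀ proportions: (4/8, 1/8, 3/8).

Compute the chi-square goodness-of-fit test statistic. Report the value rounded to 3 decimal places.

n = 53; E_i = n·p_i = [26.50, 6.62, 19.88]
χ² = (19−26.50)²/26.50 + (9−6.62)²/6.62 + (25−19.88)²/19.88 = 4.2956
df = 2

test statistic = 4.296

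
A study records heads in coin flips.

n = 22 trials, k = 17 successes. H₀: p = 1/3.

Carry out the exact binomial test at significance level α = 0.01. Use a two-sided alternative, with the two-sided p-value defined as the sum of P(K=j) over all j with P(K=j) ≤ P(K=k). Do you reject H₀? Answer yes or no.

Exact binomial: n=22, k=17, p₀=1/3=0.3333
P(X=j) = C(n,j)·p₀^j·(1−p₀)^(n−j); p = Σ P(X=j) over j with P(X=j) ≤ P(X=17)
p-value (two-sided) = 0.00003
At α=0.01: p < α → reject H₀

reject H₀: yes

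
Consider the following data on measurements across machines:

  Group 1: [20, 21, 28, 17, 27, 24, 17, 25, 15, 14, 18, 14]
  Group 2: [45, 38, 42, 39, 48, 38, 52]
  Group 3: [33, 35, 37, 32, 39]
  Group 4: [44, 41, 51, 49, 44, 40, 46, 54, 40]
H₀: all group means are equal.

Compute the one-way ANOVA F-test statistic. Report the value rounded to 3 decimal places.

Group means [20.00, 43.14, 35.20, 45.44], grand mean 34.152
SSB = Σnᵢ(x̄ᵢ−x̄)² = 4122.363; SSW = ΣΣ(x−x̄ᵢ)² = 683.879
MSB = 4122.363/3 = 1374.1210; MSW = 683.879/29 = 23.5820
F = MSB/MSW = 58.2698
df = (3, 29)

test statistic = 58.270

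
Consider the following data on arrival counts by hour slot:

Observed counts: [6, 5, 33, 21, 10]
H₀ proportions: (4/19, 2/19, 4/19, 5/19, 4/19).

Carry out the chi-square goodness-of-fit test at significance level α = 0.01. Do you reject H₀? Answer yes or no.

n = 75; E_i = n·p_i = [15.79, 7.89, 15.79, 19.74, 15.79]
χ² = (6−15.79)²/15.79 + (5−7.89)²/7.89 + (33−15.79)²/15.79 + (21−19.74)²/19.74 + (10−15.79)²/15.79 = 28.0940
df = 4
p-value (upper-tail) = 0.00001
At α=0.01: p < α → reject H₀

reject H₀: yes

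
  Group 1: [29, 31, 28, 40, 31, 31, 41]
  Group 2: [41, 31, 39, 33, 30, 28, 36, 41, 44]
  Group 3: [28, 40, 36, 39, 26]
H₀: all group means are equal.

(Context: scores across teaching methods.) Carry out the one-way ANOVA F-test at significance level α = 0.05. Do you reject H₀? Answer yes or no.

Group means [33.00, 35.89, 33.80], grand mean 34.429
SSB = Σnᵢ(x̄ᵢ−x̄)² = 35.454; SSW = ΣΣ(x−x̄ᵢ)² = 587.689
MSB = 35.454/2 = 17.7270; MSW = 587.689/18 = 32.6494
F = MSB/MSW = 0.5430
df = (2, 18)
p-value (upper-tail) = 0.59025
At α=0.05: p ≥ α → fail to reject H₀

reject H₀: no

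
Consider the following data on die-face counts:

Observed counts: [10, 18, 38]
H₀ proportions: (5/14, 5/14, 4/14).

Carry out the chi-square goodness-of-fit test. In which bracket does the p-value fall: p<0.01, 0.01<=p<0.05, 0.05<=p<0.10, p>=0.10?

n = 66; E_i = n·p_i = [23.57, 23.57, 18.86]
χ² = (10−23.57)²/23.57 + (18−23.57)²/23.57 + (38−18.86)²/18.86 = 28.5636
df = 2
p-value (upper-tail) = 0.00000
→ bracket: p<0.01

p-value bracket: p<0.01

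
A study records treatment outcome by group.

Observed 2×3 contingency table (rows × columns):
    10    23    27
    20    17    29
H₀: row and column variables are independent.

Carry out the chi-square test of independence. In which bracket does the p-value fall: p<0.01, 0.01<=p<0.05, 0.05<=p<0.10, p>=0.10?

Row totals [60, 66], col totals [30, 40, 56], n=126
χ² = (10−14.29)²/14.29 + (23−19.05)²/19.05 + (27−26.67)²/26.67 + (20−15.71)²/15.71 + (17−20.95)²/20.95 + (29−29.33)²/29.33 = 4.0282
df = 2
p-value (upper-tail) = 0.13344
→ bracket: p>=0.10

p-value bracket: p>=0.10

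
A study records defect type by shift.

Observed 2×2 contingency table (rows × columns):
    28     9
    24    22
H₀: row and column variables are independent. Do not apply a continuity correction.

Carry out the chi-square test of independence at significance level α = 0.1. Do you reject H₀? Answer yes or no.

reject H₀: yes

Row totals [37, 46], col totals [52, 31], n=83
χ² = (28−23.18)²/23.18 + (9−13.82)²/13.82 + (24−28.82)²/28.82 + (22−17.18)²/17.18 = 4.8403
df = 1
p-value (upper-tail) = 0.02780
At α=0.1: p < α → reject H₀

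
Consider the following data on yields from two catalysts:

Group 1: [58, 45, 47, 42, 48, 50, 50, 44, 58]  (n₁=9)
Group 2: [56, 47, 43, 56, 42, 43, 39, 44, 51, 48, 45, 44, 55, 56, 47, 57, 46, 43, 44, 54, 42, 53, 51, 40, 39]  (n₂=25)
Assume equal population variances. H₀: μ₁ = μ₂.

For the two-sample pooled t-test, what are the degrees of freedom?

df = n₁ + n₂ − 2 = 9 + 25 − 2 = 32

degrees of freedom = 32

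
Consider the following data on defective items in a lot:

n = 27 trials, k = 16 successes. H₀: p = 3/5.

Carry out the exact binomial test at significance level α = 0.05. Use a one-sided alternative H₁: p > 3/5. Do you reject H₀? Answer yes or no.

reject H₀: no

Exact binomial: n=27, k=16, p₀=3/5=0.6000
P(X≥16) from Σ C(n,i)·p₀^i·(1−p₀)^(n−i)
p-value (one-sided, H₁ greater) = 0.61273
At α=0.05: p ≥ α → fail to reject H₀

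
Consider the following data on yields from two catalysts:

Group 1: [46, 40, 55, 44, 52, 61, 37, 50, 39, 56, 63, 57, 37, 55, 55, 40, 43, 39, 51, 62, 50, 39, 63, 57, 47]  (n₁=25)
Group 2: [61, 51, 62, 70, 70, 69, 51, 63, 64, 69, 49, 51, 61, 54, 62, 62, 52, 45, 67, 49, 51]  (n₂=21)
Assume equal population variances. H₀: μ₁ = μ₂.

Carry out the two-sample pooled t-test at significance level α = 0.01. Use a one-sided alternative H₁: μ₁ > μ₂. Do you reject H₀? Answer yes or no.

x̄₁=49.520, s₁=8.714, n₁=25
x̄₂=58.714, s₂=8.082, n₂=21
s_p² = [24·8.714² + 20·8.082²]/44 = 71.1029
SE = √(s_p²·(1/25+1/21)) = 2.4960
t = (49.520−58.714)/2.4960 = -3.6836
df = 44
p-value (one-sided, H₁ greater) = 0.99969
At α=0.01: p ≥ α → fail to reject H₀

reject H₀: no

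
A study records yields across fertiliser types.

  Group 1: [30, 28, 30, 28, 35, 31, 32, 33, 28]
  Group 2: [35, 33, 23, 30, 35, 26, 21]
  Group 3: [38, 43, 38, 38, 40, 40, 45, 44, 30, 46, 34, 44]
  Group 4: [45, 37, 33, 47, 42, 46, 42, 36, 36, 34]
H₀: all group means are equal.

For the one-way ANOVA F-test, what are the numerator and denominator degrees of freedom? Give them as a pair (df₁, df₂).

degrees of freedom = [3, 34]

k = 4 groups, N = 38 total
df = (k−1, N−k) = (4−1, 38−4) = (3, 34)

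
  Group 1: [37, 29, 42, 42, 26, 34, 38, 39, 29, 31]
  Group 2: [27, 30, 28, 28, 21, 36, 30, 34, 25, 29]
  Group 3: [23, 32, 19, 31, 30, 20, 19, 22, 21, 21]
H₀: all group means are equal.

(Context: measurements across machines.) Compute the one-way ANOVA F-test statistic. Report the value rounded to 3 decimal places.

test statistic = 11.560

Group means [34.70, 28.80, 23.80], grand mean 29.100
SSB = Σnᵢ(x̄ᵢ−x̄)² = 595.400; SSW = ΣΣ(x−x̄ᵢ)² = 695.300
MSB = 595.400/2 = 297.7000; MSW = 695.300/27 = 25.7519
F = MSB/MSW = 11.5603
df = (2, 27)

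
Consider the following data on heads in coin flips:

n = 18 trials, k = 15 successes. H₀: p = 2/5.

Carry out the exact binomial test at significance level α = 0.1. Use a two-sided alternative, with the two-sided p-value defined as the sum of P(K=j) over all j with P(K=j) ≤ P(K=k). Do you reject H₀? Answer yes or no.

Exact binomial: n=18, k=15, p₀=2/5=0.4000
P(X=j) = C(n,j)·p₀^j·(1−p₀)^(n−j); p = Σ P(X=j) over j with P(X=j) ≤ P(X=15)
p-value (two-sided) = 0.00032
At α=0.1: p < α → reject H₀

reject H₀: yes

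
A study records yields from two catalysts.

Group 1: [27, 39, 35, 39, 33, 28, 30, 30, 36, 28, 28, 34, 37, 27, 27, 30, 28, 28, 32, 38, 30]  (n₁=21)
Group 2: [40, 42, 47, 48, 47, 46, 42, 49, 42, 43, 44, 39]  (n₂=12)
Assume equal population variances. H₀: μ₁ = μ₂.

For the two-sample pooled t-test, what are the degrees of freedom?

df = n₁ + n₂ − 2 = 21 + 12 − 2 = 31

degrees of freedom = 31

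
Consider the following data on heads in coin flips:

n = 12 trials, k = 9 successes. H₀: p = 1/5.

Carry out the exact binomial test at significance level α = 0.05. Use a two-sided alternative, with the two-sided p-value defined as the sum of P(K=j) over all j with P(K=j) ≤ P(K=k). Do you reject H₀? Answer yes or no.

Exact binomial: n=12, k=9, p₀=1/5=0.2000
P(X=j) = C(n,j)·p₀^j·(1−p₀)^(n−j); p = Σ P(X=j) over j with P(X=j) ≤ P(X=9)
p-value (two-sided) = 0.00006
At α=0.05: p < α → reject H₀

reject H₀: yes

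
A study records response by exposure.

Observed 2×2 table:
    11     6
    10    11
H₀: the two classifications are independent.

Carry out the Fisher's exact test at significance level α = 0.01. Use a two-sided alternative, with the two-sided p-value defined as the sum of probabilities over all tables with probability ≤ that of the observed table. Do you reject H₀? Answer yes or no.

reject H₀: no

Margins: r₁=17, r₂=21, c₁=21, c₂=17, n=38
p_obs = C(17,11)·C(21,10)/C(38,21); sum pmf over tables with pmf ≤ p_obs
p-value (two-sided) = 0.34152
At α=0.01: p ≥ α → fail to reject H₀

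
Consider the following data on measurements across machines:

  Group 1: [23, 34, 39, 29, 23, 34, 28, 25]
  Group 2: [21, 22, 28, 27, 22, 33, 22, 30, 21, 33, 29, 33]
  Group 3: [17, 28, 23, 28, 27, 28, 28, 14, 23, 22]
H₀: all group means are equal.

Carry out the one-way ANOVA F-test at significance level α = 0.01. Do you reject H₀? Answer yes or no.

reject H₀: no

Group means [29.38, 26.75, 23.80], grand mean 26.467
SSB = Σnᵢ(x̄ᵢ−x̄)² = 139.742; SSW = ΣΣ(x−x̄ᵢ)² = 733.725
MSB = 139.742/2 = 69.8708; MSW = 733.725/27 = 27.1750
F = MSB/MSW = 2.5711
df = (2, 27)
p-value (upper-tail) = 0.09503
At α=0.01: p ≥ α → fail to reject H₀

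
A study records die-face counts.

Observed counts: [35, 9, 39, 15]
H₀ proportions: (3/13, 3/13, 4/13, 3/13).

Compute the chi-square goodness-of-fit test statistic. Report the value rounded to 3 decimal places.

test statistic = 20.139

n = 98; E_i = n·p_i = [22.62, 22.62, 30.15, 22.62]
χ² = (35−22.62)²/22.62 + (9−22.62)²/22.62 + (39−30.15)²/30.15 + (15−22.62)²/22.62 = 20.1386
df = 3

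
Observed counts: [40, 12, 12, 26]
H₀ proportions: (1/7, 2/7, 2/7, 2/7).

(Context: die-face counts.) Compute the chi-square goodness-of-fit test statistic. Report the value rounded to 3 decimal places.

n = 90; E_i = n·p_i = [12.86, 25.71, 25.71, 25.71]
χ² = (40−12.86)²/12.86 + (12−25.71)²/25.71 + (12−25.71)²/25.71 + (26−25.71)²/25.71 = 71.9333
df = 3

test statistic = 71.933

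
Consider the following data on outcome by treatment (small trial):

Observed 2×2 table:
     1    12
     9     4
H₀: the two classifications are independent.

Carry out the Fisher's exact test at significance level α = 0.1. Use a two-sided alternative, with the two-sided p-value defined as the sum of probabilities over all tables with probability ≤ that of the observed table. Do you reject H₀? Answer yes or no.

reject H₀: yes

Margins: r₁=13, r₂=13, c₁=10, c₂=16, n=26
p_obs = C(13,1)·C(13,9)/C(26,10); sum pmf over tables with pmf ≤ p_obs
p-value (two-sided) = 0.00361
At α=0.1: p < α → reject H₀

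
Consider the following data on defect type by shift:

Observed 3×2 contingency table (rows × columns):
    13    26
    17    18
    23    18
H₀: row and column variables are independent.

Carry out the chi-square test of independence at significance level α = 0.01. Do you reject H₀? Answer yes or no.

reject H₀: no

Row totals [39, 35, 41], col totals [53, 62], n=115
χ² = (13−17.97)²/17.97 + (26−21.03)²/21.03 + (17−16.13)²/16.13 + (18−18.87)²/18.87 + (23−18.90)²/18.90 + (18−22.10)²/22.10 = 4.2936
df = 2
p-value (upper-tail) = 0.11686
At α=0.01: p ≥ α → fail to reject H₀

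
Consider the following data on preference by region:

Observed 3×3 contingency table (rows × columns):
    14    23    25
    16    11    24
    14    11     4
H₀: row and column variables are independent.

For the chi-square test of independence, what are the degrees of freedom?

df = (r−1)(c−1) = (3−1)·(3−1) = 4

degrees of freedom = 4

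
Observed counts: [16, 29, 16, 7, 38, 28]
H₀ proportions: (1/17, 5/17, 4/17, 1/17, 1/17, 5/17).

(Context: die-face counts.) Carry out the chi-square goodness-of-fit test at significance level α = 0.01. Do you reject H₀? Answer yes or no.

reject H₀: yes

n = 134; E_i = n·p_i = [7.88, 39.41, 31.53, 7.88, 7.88, 39.41]
χ² = (16−7.88)²/7.88 + (29−39.41)²/39.41 + (16−31.53)²/31.53 + (7−7.88)²/7.88 + (38−7.88)²/7.88 + (28−39.41)²/39.41 = 137.2388
df = 5
p-value (upper-tail) = 0.00000
At α=0.01: p < α → reject H₀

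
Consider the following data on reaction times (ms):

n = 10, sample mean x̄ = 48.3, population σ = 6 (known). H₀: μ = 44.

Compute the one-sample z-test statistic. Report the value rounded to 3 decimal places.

SE = σ/√n = 6/√10 = 1.8974
z = (x̄−μ₀)/SE = (48.3−44)/1.8974 = 2.2663

test statistic = 2.266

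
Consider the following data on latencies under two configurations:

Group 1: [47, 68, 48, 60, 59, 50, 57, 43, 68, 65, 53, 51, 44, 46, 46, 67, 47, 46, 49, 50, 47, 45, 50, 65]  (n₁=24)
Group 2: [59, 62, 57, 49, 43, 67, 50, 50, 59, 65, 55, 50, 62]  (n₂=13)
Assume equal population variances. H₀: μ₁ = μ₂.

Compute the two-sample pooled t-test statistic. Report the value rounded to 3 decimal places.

test statistic = -1.107

x̄₁=52.958, s₁=8.359, n₁=24
x̄₂=56.000, s₂=7.188, n₂=13
s_p² = [23·8.359² + 12·7.188²]/35 = 63.6274
SE = √(s_p²·(1/24+1/13)) = 2.7469
t = (52.958−56.000)/2.7469 = -1.1073
df = 35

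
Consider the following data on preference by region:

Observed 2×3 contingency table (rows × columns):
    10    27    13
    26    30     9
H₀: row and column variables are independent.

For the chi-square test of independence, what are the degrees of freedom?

df = (r−1)(c−1) = (2−1)·(3−1) = 2

degrees of freedom = 2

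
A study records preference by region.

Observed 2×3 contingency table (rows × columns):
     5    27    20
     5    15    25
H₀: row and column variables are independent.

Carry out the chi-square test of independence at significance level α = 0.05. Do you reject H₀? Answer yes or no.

Row totals [52, 45], col totals [10, 42, 45], n=97
χ² = (5−5.36)²/5.36 + (27−22.52)²/22.52 + (20−24.12)²/24.12 + (5−4.64)²/4.64 + (15−19.48)²/19.48 + (25−20.88)²/20.88 = 3.4972
df = 2
p-value (upper-tail) = 0.17402
At α=0.05: p ≥ α → fail to reject H₀

reject H₀: no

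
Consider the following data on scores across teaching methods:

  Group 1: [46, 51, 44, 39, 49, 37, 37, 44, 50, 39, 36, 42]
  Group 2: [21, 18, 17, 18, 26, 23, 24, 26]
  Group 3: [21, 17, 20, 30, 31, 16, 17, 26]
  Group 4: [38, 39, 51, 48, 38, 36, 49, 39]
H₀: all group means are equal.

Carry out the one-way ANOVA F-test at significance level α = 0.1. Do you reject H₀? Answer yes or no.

reject H₀: yes

Group means [42.83, 21.62, 22.25, 42.25], grand mean 33.417
SSB = Σnᵢ(x̄ᵢ−x̄)² = 3798.208; SSW = ΣΣ(x−x̄ᵢ)² = 910.542
MSB = 3798.208/3 = 1266.0694; MSW = 910.542/32 = 28.4544
F = MSB/MSW = 44.4946
df = (3, 32)
p-value (upper-tail) = 0.00000
At α=0.1: p < α → reject H₀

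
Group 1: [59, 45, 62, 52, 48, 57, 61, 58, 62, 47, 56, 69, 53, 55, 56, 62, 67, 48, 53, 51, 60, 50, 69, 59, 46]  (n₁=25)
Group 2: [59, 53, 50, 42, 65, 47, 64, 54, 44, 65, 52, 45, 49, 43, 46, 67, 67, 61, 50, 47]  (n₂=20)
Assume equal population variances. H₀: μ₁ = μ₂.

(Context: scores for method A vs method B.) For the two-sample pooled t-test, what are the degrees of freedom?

df = n₁ + n₂ − 2 = 25 + 20 − 2 = 43

degrees of freedom = 43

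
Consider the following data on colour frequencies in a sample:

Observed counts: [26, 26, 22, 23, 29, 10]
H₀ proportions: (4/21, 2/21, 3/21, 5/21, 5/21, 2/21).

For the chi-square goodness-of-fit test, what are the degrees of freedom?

degrees of freedom = 5

df = k − 1 = 6 − 1 = 5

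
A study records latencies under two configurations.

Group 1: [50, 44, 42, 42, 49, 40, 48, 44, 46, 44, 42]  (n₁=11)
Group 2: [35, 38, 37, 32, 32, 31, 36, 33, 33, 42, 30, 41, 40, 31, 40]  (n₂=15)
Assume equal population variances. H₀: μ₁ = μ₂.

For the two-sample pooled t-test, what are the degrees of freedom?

degrees of freedom = 24

df = n₁ + n₂ − 2 = 11 + 15 − 2 = 24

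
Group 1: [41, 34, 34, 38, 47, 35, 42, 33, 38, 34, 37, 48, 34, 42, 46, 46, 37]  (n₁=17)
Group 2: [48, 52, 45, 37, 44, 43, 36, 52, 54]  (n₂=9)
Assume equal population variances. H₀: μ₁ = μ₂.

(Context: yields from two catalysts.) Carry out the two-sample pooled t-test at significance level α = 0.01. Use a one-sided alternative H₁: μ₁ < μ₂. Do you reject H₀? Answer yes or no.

reject H₀: yes

x̄₁=39.176, s₁=5.163, n₁=17
x̄₂=45.667, s₂=6.461, n₂=9
s_p² = [16·5.163² + 8·6.461²]/24 = 31.6863
SE = √(s_p²·(1/17+1/9)) = 2.3205
t = (39.176−45.667)/2.3205 = -2.7969
df = 24
p-value (one-sided, H₁ less) = 0.00500
At α=0.01: p < α → reject H₀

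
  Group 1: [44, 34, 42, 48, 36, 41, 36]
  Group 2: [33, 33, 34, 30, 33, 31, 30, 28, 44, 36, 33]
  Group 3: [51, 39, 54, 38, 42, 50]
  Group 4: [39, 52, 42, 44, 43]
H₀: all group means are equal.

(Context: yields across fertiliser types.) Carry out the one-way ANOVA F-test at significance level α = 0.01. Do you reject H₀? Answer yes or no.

Group means [40.14, 33.18, 45.67, 44.00], grand mean 39.310
SSB = Σnᵢ(x̄ᵢ−x̄)² = 770.380; SSW = ΣΣ(x−x̄ᵢ)² = 657.827
MSB = 770.380/3 = 256.7934; MSW = 657.827/25 = 26.3131
F = MSB/MSW = 9.7592
df = (3, 25)
p-value (upper-tail) = 0.00019
At α=0.01: p < α → reject H₀

reject H₀: yes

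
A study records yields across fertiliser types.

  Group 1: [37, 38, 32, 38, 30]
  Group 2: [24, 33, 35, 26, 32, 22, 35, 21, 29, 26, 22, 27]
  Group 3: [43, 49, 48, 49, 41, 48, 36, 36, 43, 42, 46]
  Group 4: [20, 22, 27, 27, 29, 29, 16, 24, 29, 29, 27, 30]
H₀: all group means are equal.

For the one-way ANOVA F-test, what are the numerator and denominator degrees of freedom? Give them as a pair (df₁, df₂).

degrees of freedom = [3, 36]

k = 4 groups, N = 40 total
df = (k−1, N−k) = (4−1, 40−4) = (3, 36)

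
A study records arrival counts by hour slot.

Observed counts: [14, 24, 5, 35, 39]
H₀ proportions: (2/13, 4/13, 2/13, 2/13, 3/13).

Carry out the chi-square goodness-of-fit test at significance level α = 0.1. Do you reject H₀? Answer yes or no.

n = 117; E_i = n·p_i = [18.00, 36.00, 18.00, 18.00, 27.00]
χ² = (14−18.00)²/18.00 + (24−36.00)²/36.00 + (5−18.00)²/18.00 + (35−18.00)²/18.00 + (39−27.00)²/27.00 = 35.6667
df = 4
p-value (upper-tail) = 0.00000
At α=0.1: p < α → reject H₀

reject H₀: yes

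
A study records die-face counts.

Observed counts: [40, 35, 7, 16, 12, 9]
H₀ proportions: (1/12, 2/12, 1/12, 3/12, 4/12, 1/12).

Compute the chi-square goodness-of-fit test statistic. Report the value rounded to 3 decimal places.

n = 119; E_i = n·p_i = [9.92, 19.83, 9.92, 29.75, 39.67, 9.92]
χ² = (40−9.92)²/9.92 + (35−19.83)²/19.83 + (7−9.92)²/9.92 + (16−29.75)²/29.75 + (12−39.67)²/39.67 + (9−9.92)²/9.92 = 129.4538
df = 5

test statistic = 129.454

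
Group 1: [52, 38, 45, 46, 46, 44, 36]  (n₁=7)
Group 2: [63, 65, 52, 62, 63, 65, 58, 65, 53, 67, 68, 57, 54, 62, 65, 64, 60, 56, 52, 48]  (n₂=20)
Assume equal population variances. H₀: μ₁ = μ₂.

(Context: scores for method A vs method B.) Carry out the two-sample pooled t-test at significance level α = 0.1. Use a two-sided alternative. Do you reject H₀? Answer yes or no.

x̄₁=43.857, s₁=5.367, n₁=7
x̄₂=59.950, s₂=5.808, n₂=20
s_p² = [6·5.367² + 19·5.808²]/25 = 32.5523
SE = √(s_p²·(1/7+1/20)) = 2.5056
t = (43.857−59.950)/2.5056 = -6.4228
df = 25
p-value (two-sided) = 0.00000
At α=0.1: p < α → reject H₀

reject H₀: yes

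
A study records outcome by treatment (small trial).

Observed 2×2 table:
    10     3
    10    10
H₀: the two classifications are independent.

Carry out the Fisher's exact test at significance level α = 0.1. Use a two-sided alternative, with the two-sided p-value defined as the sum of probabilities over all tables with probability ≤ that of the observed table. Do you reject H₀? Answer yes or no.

Margins: r₁=13, r₂=20, c₁=20, c₂=13, n=33
p_obs = C(13,10)·C(20,10)/C(33,20); sum pmf over tables with pmf ≤ p_obs
p-value (two-sided) = 0.15949
At α=0.1: p ≥ α → fail to reject H₀

reject H₀: no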